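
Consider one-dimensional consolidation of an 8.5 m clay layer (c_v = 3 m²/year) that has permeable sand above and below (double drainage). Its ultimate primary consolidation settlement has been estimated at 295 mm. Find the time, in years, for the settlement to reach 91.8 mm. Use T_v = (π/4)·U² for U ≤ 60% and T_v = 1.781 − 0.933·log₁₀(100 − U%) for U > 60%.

Drainage path length: H_d = H/2 = 4.25 m (double drainage).
U = S(t)/S_ult = 91.8/295 = 0.3112.
U ≤ 60%: T_v = (π/4)·U² = (π/4)×0.31119² = 0.076056.
t = T_v·H_d²/c_v = 0.076056×4.25²/3 = 0.4579 years.

t ≈ 0.458 years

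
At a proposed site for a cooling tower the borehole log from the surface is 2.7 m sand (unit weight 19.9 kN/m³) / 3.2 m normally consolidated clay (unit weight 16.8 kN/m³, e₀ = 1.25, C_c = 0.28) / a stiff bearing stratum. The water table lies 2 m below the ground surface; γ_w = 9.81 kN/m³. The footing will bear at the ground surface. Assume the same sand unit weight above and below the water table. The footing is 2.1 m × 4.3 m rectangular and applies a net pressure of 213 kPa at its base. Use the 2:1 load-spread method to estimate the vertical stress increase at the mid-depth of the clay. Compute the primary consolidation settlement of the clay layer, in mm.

S_c ≈ 81.5 mm

Mid-depth of clay below the ground surface: z = 2.7 + 3.2/2 = 4.3 m.
Total vertical stress at mid-clay: σ_v = 19.9×2.7 + 16.8×1.6 = 80.61 kPa.
Pore pressure: u = 9.81×(4.3 − 2) = 22.563 kPa.
Initial effective stress: σ'_0 = σ_v − u = 80.61 − 22.563 = 58.047 kPa.
Stress increase at mid-clay by the 2:1 spreading method:
Δσ = qBL/((B+z)(L+z)) = 213×2.1×4.3/((2.1+4.3)(4.3+4.3)) = 34.945 kPa
Final effective stress: σ'_f = σ'_0 + Δσ = 58.047 + 34.945 = 92.992 kPa.
Normally consolidated clay, so the full stress increment lies on the virgin compression line:
S_c = C_c·H/(1+e₀)·log₁₀(σ'_f/σ'_0) = 0.28×3.2/(1+1.25)×log₁₀(92.992/58.047)
    = 0.39822 × 0.20467 = 0.0815 m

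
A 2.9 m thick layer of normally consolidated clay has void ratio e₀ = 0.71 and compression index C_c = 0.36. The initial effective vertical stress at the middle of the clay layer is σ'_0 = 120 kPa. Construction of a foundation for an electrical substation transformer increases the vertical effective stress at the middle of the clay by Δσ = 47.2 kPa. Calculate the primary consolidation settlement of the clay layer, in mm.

Final effective stress: σ'_f = σ'_0 + Δσ = 120 + 47.2 = 167.2 kPa.
Normally consolidated clay, so the full stress increment lies on the virgin compression line:
S_c = C_c·H/(1+e₀)·log₁₀(σ'_f/σ'_0) = 0.36×2.9/(1+0.71)×log₁₀(167.2/120)
    = 0.61053 × 0.14406 = 0.08795 m

S_c ≈ 88 mm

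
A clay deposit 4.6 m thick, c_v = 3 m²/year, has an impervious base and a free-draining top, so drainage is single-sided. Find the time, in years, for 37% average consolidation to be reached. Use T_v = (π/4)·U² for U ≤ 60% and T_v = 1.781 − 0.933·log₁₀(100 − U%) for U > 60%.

Drainage path length: H_d = H = 4.6 m (single drainage).
U ≤ 60%: T_v = (π/4)·U² = (π/4)×0.37² = 0.10752.
t = T_v·H_d²/c_v = 0.10752×4.6²/3 = 0.7584 years.

t ≈ 0.758 years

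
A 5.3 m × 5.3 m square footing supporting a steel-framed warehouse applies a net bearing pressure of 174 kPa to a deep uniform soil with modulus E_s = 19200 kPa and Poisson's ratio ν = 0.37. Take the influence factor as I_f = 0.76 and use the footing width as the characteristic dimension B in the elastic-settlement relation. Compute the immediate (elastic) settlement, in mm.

S_e ≈ 31.5 mm

Immediate (elastic) settlement: S_e = q·B·(1−ν²)/E_s · I_f.
S_e = 174 × 5.3 × (1 − 0.37²) / 19200 × 0.76
    = 174 × 5.3 × 0.8631 / 19200 × 0.76
    = 0.03151 m = 31.51 mm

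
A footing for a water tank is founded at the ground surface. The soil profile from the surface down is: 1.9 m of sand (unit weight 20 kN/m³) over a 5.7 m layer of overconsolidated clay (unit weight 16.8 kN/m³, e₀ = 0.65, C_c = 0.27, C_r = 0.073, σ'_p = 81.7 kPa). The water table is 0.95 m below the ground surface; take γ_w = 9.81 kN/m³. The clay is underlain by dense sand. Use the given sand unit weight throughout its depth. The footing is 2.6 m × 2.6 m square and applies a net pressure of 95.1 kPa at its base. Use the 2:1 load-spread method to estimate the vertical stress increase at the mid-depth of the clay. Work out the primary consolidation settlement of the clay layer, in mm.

S_c ≈ 24 mm

Mid-depth of clay below the ground surface: z = 1.9 + 5.7/2 = 4.75 m.
Total vertical stress at mid-clay: σ_v = 20×1.9 + 16.8×2.85 = 85.88 kPa.
Pore pressure: u = 9.81×(4.75 − 0.95) = 37.278 kPa.
Initial effective stress: σ'_0 = σ_v − u = 85.88 − 37.278 = 48.602 kPa.
Stress increase at mid-clay by the 2:1 spreading method:
Δσ = qBL/((B+z)(L+z)) = 95.1×2.6×2.6/((2.6+4.75)(2.6+4.75)) = 11.9 kPa
Final effective stress: σ'_f = 48.602 + 11.9 = 60.502 kPa.
σ'_f = 60.502 ≤ σ'_p = 81.7 kPa, so the clay remains overconsolidated and only the recompression index applies:
S_c = C_r·H/(1+e₀)·log₁₀(σ'_f/σ'_0) = 0.073×5.7/1.65×log₁₀(60.502/48.602)
    = 0.25218 × 0.095116 = 0.02399 m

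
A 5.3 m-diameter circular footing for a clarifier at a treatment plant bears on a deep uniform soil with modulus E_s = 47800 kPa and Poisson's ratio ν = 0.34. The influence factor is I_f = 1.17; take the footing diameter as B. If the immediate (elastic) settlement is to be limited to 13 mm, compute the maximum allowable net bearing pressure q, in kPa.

S_e = q·B·(1−ν²)/E_s · I_f  ⇒  q = S_e·E_s / (B·(1−ν²)·I_f).
q = 0.013 × 47800 / (5.3 × 0.8844 × 1.17) = 113.3 kPa

q ≈ 113 kPa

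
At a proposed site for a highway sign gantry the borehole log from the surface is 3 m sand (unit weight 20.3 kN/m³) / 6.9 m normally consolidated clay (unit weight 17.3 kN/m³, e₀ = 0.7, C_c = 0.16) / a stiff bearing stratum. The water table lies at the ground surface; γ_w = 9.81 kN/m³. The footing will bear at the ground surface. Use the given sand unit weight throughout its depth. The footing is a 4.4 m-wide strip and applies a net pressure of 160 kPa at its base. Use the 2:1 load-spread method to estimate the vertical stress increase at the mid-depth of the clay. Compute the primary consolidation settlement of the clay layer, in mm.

S_c ≈ 214 mm

Mid-depth of clay below the ground surface: z = 3 + 6.9/2 = 6.45 m.
Total vertical stress at mid-clay: σ_v = 20.3×3 + 17.3×3.45 = 120.59 kPa.
Pore pressure: u = 9.81×(6.45 − 0) = 63.275 kPa.
Initial effective stress: σ'_0 = σ_v − u = 120.59 − 63.275 = 57.315 kPa.
Stress increase at mid-clay by the 2:1 spreading method:
Δσ = qB/(B+z) = 160×4.4/(4.4+6.45) = 64.885 kPa
Final effective stress: σ'_f = σ'_0 + Δσ = 57.315 + 64.885 = 122.2 kPa.
Normally consolidated clay, so the full stress increment lies on the virgin compression line:
S_c = C_c·H/(1+e₀)·log₁₀(σ'_f/σ'_0) = 0.16×6.9/(1+0.7)×log₁₀(122.2/57.315)
    = 0.64941 × 0.3288 = 0.2135 m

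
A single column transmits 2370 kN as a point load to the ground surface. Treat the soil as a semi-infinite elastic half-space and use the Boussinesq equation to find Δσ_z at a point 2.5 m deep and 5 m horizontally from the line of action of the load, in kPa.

Boussinesq vertical stress below a point load on an elastic half-space:
Δσ_z = 3P/(2πz²) · [1 + (r/z)²]^(−5/2)
r/z = 5/2.5 = 2; [1+(r/z)²]^(−5/2) = 0.017889.
Δσ_z = 3×2370/(2π×2.5²) × 0.017889 = 181.05 × 0.017889 = 3.239 kPa

Δσ_z ≈ 3.24 kPa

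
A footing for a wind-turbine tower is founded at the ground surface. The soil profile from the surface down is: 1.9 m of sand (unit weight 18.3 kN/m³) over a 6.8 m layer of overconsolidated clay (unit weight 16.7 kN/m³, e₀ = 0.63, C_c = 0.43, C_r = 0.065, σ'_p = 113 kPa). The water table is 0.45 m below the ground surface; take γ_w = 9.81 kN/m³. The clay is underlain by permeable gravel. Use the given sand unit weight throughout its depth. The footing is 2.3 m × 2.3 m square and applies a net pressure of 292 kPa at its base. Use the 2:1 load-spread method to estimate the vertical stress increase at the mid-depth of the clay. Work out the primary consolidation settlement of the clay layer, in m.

S_c ≈ 0.056 m

Mid-depth of clay below the ground surface: z = 1.9 + 6.8/2 = 5.3 m.
Total vertical stress at mid-clay: σ_v = 18.3×1.9 + 16.7×3.4 = 91.55 kPa.
Pore pressure: u = 9.81×(5.3 − 0.45) = 47.578 kPa.
Initial effective stress: σ'_0 = σ_v − u = 91.55 − 47.578 = 43.972 kPa.
Stress increase at mid-clay by the 2:1 spreading method:
Δσ = qBL/((B+z)(L+z)) = 292×2.3×2.3/((2.3+5.3)(2.3+5.3)) = 26.743 kPa
Final effective stress: σ'_f = 43.972 + 26.743 = 70.715 kPa.
σ'_f = 70.715 ≤ σ'_p = 113 kPa, so the clay remains overconsolidated and only the recompression index applies:
S_c = C_r·H/(1+e₀)·log₁₀(σ'_f/σ'_0) = 0.065×6.8/1.63×log₁₀(70.715/43.972)
    = 0.27117 × 0.20634 = 0.05595 m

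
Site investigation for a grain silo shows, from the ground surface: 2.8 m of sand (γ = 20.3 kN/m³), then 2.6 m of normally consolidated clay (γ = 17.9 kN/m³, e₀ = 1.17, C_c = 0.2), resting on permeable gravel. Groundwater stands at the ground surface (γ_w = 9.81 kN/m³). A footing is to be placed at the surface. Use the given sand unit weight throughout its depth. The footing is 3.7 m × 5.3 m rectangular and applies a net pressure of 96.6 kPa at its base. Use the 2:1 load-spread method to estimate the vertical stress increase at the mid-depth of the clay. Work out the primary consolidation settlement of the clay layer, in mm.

Mid-depth of clay below the ground surface: z = 2.8 + 2.6/2 = 4.1 m.
Total vertical stress at mid-clay: σ_v = 20.3×2.8 + 17.9×1.3 = 80.11 kPa.
Pore pressure: u = 9.81×(4.1 − 0) = 40.221 kPa.
Initial effective stress: σ'_0 = σ_v − u = 80.11 − 40.221 = 39.889 kPa.
Stress increase at mid-clay by the 2:1 spreading method:
Δσ = qBL/((B+z)(L+z)) = 96.6×3.7×5.3/((3.7+4.1)(5.3+4.1)) = 25.836 kPa
Final effective stress: σ'_f = σ'_0 + Δσ = 39.889 + 25.836 = 65.725 kPa.
Normally consolidated clay, so the full stress increment lies on the virgin compression line:
S_c = C_c·H/(1+e₀)·log₁₀(σ'_f/σ'_0) = 0.2×2.6/(1+1.17)×log₁₀(65.725/39.889)
    = 0.23963 × 0.21688 = 0.05197 m

S_c ≈ 52 mm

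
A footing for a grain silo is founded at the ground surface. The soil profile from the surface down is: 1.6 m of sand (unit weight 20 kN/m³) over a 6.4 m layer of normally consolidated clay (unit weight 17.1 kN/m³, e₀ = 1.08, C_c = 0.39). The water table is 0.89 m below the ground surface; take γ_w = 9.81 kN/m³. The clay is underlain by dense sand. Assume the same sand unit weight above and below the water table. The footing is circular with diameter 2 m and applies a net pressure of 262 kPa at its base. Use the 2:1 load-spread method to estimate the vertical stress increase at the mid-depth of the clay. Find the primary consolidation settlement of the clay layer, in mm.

Mid-depth of clay below the ground surface: z = 1.6 + 6.4/2 = 4.8 m.
Total vertical stress at mid-clay: σ_v = 20×1.6 + 17.1×3.2 = 86.72 kPa.
Pore pressure: u = 9.81×(4.8 − 0.89) = 38.357 kPa.
Initial effective stress: σ'_0 = σ_v − u = 86.72 − 38.357 = 48.363 kPa.
Stress increase at mid-clay by the 2:1 spreading method:
Δσ ≈ qD²/(D+z)² = 262×2²/(2+4.8)² = 22.664 kPa
Final effective stress: σ'_f = σ'_0 + Δσ = 48.363 + 22.664 = 71.027 kPa.
Normally consolidated clay, so the full stress increment lies on the virgin compression line:
S_c = C_c·H/(1+e₀)·log₁₀(σ'_f/σ'_0) = 0.39×6.4/(1+1.08)×log₁₀(71.027/48.363)
    = 1.2 × 0.16691 = 0.2003 m

S_c ≈ 200 mm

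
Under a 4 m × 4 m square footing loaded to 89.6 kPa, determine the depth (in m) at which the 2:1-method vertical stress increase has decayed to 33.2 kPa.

2:1 spreading — at depth z the loaded area has grown by z in each plan dimension:
qB²/(B+z)² = Δσ_z ⇒ z = B(√(q/Δσ_z) − 1) = 4×(√(89.6/33.2) − 1) = 2.571 m

z ≈ 2.57 m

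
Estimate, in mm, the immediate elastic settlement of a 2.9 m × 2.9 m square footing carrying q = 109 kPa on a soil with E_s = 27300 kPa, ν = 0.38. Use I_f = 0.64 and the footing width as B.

S_e ≈ 6.34 mm

Immediate (elastic) settlement: S_e = q·B·(1−ν²)/E_s · I_f.
S_e = 109 × 2.9 × (1 − 0.38²) / 27300 × 0.64
    = 109 × 2.9 × 0.8556 / 27300 × 0.64
    = 0.00634 m = 6.34 mm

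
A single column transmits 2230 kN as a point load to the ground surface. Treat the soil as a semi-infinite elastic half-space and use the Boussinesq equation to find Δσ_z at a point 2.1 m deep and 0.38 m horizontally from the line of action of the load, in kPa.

Boussinesq vertical stress below a point load on an elastic half-space:
Δσ_z = 3P/(2πz²) · [1 + (r/z)²]^(−5/2)
r/z = 0.38/2.1 = 0.18095; [1+(r/z)²]^(−5/2) = 0.92261.
Δσ_z = 3×2230/(2π×2.1²) × 0.92261 = 241.44 × 0.92261 = 222.8 kPa

Δσ_z ≈ 223 kPa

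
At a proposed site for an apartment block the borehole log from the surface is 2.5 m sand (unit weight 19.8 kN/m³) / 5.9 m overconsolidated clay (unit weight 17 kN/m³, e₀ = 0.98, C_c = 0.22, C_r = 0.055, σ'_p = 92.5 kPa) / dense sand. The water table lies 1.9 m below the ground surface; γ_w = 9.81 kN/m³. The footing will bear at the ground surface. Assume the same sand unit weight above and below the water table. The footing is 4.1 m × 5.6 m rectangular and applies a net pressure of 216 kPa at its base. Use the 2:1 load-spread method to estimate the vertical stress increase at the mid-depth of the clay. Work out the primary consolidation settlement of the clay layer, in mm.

Mid-depth of clay below the ground surface: z = 2.5 + 5.9/2 = 5.45 m.
Total vertical stress at mid-clay: σ_v = 19.8×2.5 + 17×2.95 = 99.65 kPa.
Pore pressure: u = 9.81×(5.45 − 1.9) = 34.825 kPa.
Initial effective stress: σ'_0 = σ_v − u = 99.65 − 34.825 = 64.825 kPa.
Stress increase at mid-clay by the 2:1 spreading method:
Δσ = qBL/((B+z)(L+z)) = 216×4.1×5.6/((4.1+5.45)(5.6+5.45)) = 46.996 kPa
Final effective stress: σ'_f = 64.825 + 46.996 = 111.82 kPa.
σ'_f = 111.82 > σ'_p = 92.5 kPa, so the stress path crosses the preconsolidation pressure — recompression up to σ'_p, then virgin compression beyond:
S_c = H/(1+e₀)·[C_r·log₁₀(σ'_p/σ'_0) + C_c·log₁₀(σ'_f/σ'_p)]
    = 5.9/1.98 × [0.055×log₁₀(92.5/64.825) + 0.22×log₁₀(111.82/92.5)]
    = 2.9798 × [0.008492 + 0.018123] = 0.07931 m

S_c ≈ 79.3 mm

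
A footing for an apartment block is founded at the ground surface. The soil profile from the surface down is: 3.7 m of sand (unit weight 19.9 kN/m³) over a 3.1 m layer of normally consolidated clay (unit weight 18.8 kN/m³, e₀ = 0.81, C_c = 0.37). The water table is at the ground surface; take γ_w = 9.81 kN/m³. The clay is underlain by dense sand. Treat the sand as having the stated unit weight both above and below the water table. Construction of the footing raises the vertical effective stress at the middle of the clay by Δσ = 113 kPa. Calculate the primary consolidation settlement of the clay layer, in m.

S_c ≈ 0.32 m

Mid-depth of clay below the ground surface: z = 3.7 + 3.1/2 = 5.25 m.
Total vertical stress at mid-clay: σ_v = 19.9×3.7 + 18.8×1.55 = 102.77 kPa.
Pore pressure: u = 9.81×(5.25 − 0) = 51.503 kPa.
Initial effective stress: σ'_0 = σ_v − u = 102.77 − 51.503 = 51.267 kPa.
Final effective stress: σ'_f = σ'_0 + Δσ = 51.267 + 113 = 164.27 kPa.
Normally consolidated clay, so the full stress increment lies on the virgin compression line:
S_c = C_c·H/(1+e₀)·log₁₀(σ'_f/σ'_0) = 0.37×3.1/(1+0.81)×log₁₀(164.27/51.267)
    = 0.6337 × 0.50572 = 0.3205 m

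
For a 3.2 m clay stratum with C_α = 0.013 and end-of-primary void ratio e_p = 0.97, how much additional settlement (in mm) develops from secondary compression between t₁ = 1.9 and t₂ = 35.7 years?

Secondary compression: S_s = C_α·H/(1+e_p)·log₁₀(t₂/t₁)
S_s = 0.013×3.2/(1+0.97)×log₁₀(35.7/1.9)
    = 0.02112 × 1.274 = 0.0269 m

S_s ≈ 26.9 mm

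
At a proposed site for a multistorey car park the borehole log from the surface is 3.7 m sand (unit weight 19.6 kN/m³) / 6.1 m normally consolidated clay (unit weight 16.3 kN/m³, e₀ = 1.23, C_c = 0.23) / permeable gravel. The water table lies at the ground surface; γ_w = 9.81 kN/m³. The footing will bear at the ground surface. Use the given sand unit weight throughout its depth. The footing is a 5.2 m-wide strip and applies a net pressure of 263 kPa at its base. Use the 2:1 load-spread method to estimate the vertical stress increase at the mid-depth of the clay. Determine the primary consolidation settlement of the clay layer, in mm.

S_c ≈ 304 mm

Mid-depth of clay below the ground surface: z = 3.7 + 6.1/2 = 6.75 m.
Total vertical stress at mid-clay: σ_v = 19.6×3.7 + 16.3×3.05 = 122.24 kPa.
Pore pressure: u = 9.81×(6.75 − 0) = 66.218 kPa.
Initial effective stress: σ'_0 = σ_v − u = 122.24 − 66.218 = 56.022 kPa.
Stress increase at mid-clay by the 2:1 spreading method:
Δσ = qB/(B+z) = 263×5.2/(5.2+6.75) = 114.44 kPa
Final effective stress: σ'_f = σ'_0 + Δσ = 56.022 + 114.44 = 170.46 kPa.
Normally consolidated clay, so the full stress increment lies on the virgin compression line:
S_c = C_c·H/(1+e₀)·log₁₀(σ'_f/σ'_0) = 0.23×6.1/(1+1.23)×log₁₀(170.46/56.022)
    = 0.62915 × 0.48326 = 0.304 m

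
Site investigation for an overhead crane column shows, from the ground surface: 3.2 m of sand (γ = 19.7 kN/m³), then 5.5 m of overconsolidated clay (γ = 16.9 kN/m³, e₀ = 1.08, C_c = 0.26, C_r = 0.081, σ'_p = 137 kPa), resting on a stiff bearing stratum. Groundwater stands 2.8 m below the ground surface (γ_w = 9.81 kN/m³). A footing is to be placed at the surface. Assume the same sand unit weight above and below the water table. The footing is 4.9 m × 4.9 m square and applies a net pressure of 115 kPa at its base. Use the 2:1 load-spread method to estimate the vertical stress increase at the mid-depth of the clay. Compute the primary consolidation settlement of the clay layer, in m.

S_c ≈ 0.0243 m

Mid-depth of clay below the ground surface: z = 3.2 + 5.5/2 = 5.95 m.
Total vertical stress at mid-clay: σ_v = 19.7×3.2 + 16.9×2.75 = 109.51 kPa.
Pore pressure: u = 9.81×(5.95 − 2.8) = 30.902 kPa.
Initial effective stress: σ'_0 = σ_v − u = 109.51 − 30.902 = 78.608 kPa.
Stress increase at mid-clay by the 2:1 spreading method:
Δσ = qBL/((B+z)(L+z)) = 115×4.9×4.9/((4.9+5.95)(4.9+5.95)) = 23.455 kPa
Final effective stress: σ'_f = 78.608 + 23.455 = 102.06 kPa.
σ'_f = 102.06 ≤ σ'_p = 137 kPa, so the clay remains overconsolidated and only the recompression index applies:
S_c = C_r·H/(1+e₀)·log₁₀(σ'_f/σ'_0) = 0.081×5.5/2.08×log₁₀(102.06/78.608)
    = 0.21418 × 0.11339 = 0.02429 m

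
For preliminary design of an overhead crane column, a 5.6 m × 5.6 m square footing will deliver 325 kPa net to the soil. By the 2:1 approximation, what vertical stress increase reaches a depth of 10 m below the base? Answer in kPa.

Δσ_z ≈ 41.9 kPa

By the 2:1 method the load spreads at 1 horizontal : 2 vertical, so at depth z the loaded area has grown by z in each plan dimension:
Δσ = qBL/((B+z)(L+z)) = 325×5.6×5.6/((5.6+10)(5.6+10)) = 41.88 kPa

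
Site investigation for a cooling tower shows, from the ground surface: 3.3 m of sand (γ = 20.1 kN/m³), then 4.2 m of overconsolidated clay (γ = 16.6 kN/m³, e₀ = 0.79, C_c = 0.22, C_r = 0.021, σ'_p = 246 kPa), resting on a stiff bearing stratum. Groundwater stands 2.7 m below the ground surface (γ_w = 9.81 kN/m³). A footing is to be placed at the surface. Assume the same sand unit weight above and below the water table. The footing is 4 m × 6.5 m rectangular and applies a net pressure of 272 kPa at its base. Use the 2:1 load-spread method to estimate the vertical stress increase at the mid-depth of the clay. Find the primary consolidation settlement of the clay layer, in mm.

S_c ≈ 13.1 mm

Mid-depth of clay below the ground surface: z = 3.3 + 4.2/2 = 5.4 m.
Total vertical stress at mid-clay: σ_v = 20.1×3.3 + 16.6×2.1 = 101.19 kPa.
Pore pressure: u = 9.81×(5.4 − 2.7) = 26.487 kPa.
Initial effective stress: σ'_0 = σ_v − u = 101.19 − 26.487 = 74.703 kPa.
Stress increase at mid-clay by the 2:1 spreading method:
Δσ = qBL/((B+z)(L+z)) = 272×4×6.5/((4+5.4)(6.5+5.4)) = 63.222 kPa
Final effective stress: σ'_f = 74.703 + 63.222 = 137.93 kPa.
σ'_f = 137.93 ≤ σ'_p = 246 kPa, so the clay remains overconsolidated and only the recompression index applies:
S_c = C_r·H/(1+e₀)·log₁₀(σ'_f/σ'_0) = 0.021×4.2/1.79×log₁₀(137.93/74.703)
    = 0.049274 × 0.26632 = 0.01312 m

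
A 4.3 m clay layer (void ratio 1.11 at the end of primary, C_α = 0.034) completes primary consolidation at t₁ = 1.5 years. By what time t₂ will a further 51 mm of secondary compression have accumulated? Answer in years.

t₂ ≈ 8.17 years

S_s = C_α·H/(1+e_p)·log₁₀(t₂/t₁) ⇒ log₁₀(t₂/t₁) = S_s·(1+e_p)/(C_α·H).
log₁₀(t₂/t₁) = 0.051 × (1+1.11) / (0.034×4.3) = 0.736
t₂ = t₁ × 10^0.736 = 1.5 × 5.446 = 8.168 years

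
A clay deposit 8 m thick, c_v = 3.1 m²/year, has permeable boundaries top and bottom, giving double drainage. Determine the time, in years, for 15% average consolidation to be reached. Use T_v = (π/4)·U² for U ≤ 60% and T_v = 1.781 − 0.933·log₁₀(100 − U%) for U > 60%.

Drainage path length: H_d = H/2 = 4 m (double drainage).
U ≤ 60%: T_v = (π/4)·U² = (π/4)×0.15² = 0.017671.
t = T_v·H_d²/c_v = 0.017671×4²/3.1 = 0.09121 years.

t ≈ 0.0912 years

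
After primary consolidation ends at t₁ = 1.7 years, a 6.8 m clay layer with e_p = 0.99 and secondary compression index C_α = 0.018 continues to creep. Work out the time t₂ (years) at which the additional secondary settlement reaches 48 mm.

S_s = C_α·H/(1+e_p)·log₁₀(t₂/t₁) ⇒ log₁₀(t₂/t₁) = S_s·(1+e_p)/(C_α·H).
log₁₀(t₂/t₁) = 0.048 × (1+0.99) / (0.018×6.8) = 0.7804
t₂ = t₁ × 10^0.7804 = 1.7 × 6.031 = 10.25 years

t₂ ≈ 10.3 years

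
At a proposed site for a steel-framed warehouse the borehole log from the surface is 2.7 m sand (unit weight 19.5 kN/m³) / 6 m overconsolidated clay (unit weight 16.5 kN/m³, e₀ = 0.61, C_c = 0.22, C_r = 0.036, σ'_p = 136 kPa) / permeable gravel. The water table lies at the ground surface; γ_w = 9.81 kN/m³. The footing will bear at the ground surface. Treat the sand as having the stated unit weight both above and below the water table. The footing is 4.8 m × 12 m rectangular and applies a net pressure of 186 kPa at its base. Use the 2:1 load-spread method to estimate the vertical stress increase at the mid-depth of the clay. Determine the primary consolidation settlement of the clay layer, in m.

Mid-depth of clay below the ground surface: z = 2.7 + 6/2 = 5.7 m.
Total vertical stress at mid-clay: σ_v = 19.5×2.7 + 16.5×3 = 102.15 kPa.
Pore pressure: u = 9.81×(5.7 − 0) = 55.917 kPa.
Initial effective stress: σ'_0 = σ_v − u = 102.15 − 55.917 = 46.233 kPa.
Stress increase at mid-clay by the 2:1 spreading method:
Δσ = qBL/((B+z)(L+z)) = 186×4.8×12/((4.8+5.7)(12+5.7)) = 57.646 kPa
Final effective stress: σ'_f = 46.233 + 57.646 = 103.88 kPa.
σ'_f = 103.88 ≤ σ'_p = 136 kPa, so the clay remains overconsolidated and only the recompression index applies:
S_c = C_r·H/(1+e₀)·log₁₀(σ'_f/σ'_0) = 0.036×6/1.61×log₁₀(103.88/46.233)
    = 0.13416 × 0.35158 = 0.04717 m

S_c ≈ 0.0472 m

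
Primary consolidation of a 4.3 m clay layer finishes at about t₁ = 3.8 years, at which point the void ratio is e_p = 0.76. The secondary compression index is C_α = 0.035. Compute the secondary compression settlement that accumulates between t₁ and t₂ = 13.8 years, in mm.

Secondary compression: S_s = C_α·H/(1+e_p)·log₁₀(t₂/t₁)
S_s = 0.035×4.3/(1+0.76)×log₁₀(13.8/3.8)
    = 0.08551 × 0.5601 = 0.04789 m

S_s ≈ 47.9 mm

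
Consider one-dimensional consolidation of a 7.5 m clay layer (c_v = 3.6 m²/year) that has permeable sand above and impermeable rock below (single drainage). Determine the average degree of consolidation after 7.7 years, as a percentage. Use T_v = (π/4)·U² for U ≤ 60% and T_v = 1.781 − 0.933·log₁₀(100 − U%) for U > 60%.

Drainage path length: H_d = H = 7.5 m (single drainage).
T_v = c_v·t/H_d² = 3.6×7.7/7.5² = 0.4928.
T_v = 0.4928 corresponds to the U > 60% branch:
U = 1 − 10^((1.781 − T_v)/0.933)/100 = 0.7597

U ≈ 76 %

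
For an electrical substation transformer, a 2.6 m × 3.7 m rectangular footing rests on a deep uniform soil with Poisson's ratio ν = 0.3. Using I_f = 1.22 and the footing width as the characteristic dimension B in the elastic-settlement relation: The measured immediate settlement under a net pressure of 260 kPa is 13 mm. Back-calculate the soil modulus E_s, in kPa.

E_s ≈ 57700 kPa

S_e = q·B·(1−ν²)/E_s · I_f  ⇒  E_s = q·B·(1−ν²)·I_f / S_e.
E_s = 260 × 2.6 × 0.91 × 1.22 / 0.013 = 57730 kPa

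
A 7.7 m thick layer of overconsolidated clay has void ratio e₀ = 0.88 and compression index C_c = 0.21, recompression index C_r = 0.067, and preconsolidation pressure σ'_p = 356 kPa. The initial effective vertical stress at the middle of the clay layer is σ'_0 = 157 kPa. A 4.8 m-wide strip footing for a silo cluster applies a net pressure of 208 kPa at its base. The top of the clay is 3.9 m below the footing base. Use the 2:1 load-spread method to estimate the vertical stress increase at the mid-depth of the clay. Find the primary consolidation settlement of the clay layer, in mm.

S_c ≈ 48.9 mm

Mid-depth of clay below the footing base: z = 3.9 + 7.7/2 = 7.75 m.
Stress increase at mid-clay by the 2:1 spreading method:
Δσ = qB/(B+z) = 208×4.8/(4.8+7.75) = 79.554 kPa
Final effective stress: σ'_f = 157 + 79.554 = 236.55 kPa.
σ'_f = 236.55 ≤ σ'_p = 356 kPa, so the clay remains overconsolidated and only the recompression index applies:
S_c = C_r·H/(1+e₀)·log₁₀(σ'_f/σ'_0) = 0.067×7.7/1.88×log₁₀(236.55/157)
    = 0.27441 × 0.17802 = 0.04885 m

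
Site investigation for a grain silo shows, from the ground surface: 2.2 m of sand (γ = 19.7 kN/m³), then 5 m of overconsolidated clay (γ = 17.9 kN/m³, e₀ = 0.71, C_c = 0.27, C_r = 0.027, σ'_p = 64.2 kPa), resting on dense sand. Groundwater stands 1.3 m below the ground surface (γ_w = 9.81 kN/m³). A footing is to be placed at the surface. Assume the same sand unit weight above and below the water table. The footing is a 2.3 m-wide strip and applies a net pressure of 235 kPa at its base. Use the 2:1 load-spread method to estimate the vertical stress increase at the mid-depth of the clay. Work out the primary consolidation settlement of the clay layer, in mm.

Mid-depth of clay below the ground surface: z = 2.2 + 5/2 = 4.7 m.
Total vertical stress at mid-clay: σ_v = 19.7×2.2 + 17.9×2.5 = 88.09 kPa.
Pore pressure: u = 9.81×(4.7 − 1.3) = 33.354 kPa.
Initial effective stress: σ'_0 = σ_v − u = 88.09 − 33.354 = 54.736 kPa.
Stress increase at mid-clay by the 2:1 spreading method:
Δσ = qB/(B+z) = 235×2.3/(2.3+4.7) = 77.214 kPa
Final effective stress: σ'_f = 54.736 + 77.214 = 131.95 kPa.
σ'_f = 131.95 > σ'_p = 64.2 kPa, so the stress path crosses the preconsolidation pressure — recompression up to σ'_p, then virgin compression beyond:
S_c = H/(1+e₀)·[C_r·log₁₀(σ'_p/σ'_0) + C_c·log₁₀(σ'_f/σ'_p)]
    = 5/1.71 × [0.027×log₁₀(64.2/54.736) + 0.27×log₁₀(131.95/64.2)]
    = 2.924 × [0.0018701 + 0.084476] = 0.2525 m

S_c ≈ 252 mm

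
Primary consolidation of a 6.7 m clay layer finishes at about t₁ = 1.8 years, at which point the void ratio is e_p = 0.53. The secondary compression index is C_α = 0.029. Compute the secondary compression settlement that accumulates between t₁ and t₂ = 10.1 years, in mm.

Secondary compression: S_s = C_α·H/(1+e_p)·log₁₀(t₂/t₁)
S_s = 0.029×6.7/(1+0.53)×log₁₀(10.1/1.8)
    = 0.127 × 0.749 = 0.09512 m

S_s ≈ 95.1 mm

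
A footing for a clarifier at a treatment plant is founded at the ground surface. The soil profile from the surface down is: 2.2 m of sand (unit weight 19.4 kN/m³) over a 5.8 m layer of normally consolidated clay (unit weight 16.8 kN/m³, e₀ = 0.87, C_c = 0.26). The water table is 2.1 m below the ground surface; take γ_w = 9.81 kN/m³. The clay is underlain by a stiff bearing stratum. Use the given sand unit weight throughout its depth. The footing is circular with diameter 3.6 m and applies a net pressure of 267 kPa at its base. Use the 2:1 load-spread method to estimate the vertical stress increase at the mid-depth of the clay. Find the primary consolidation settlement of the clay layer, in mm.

S_c ≈ 194 mm

Mid-depth of clay below the ground surface: z = 2.2 + 5.8/2 = 5.1 m.
Total vertical stress at mid-clay: σ_v = 19.4×2.2 + 16.8×2.9 = 91.4 kPa.
Pore pressure: u = 9.81×(5.1 − 2.1) = 29.43 kPa.
Initial effective stress: σ'_0 = σ_v − u = 91.4 − 29.43 = 61.97 kPa.
Stress increase at mid-clay by the 2:1 spreading method:
Δσ ≈ qD²/(D+z)² = 267×3.6²/(3.6+5.1)² = 45.717 kPa
Final effective stress: σ'_f = σ'_0 + Δσ = 61.97 + 45.717 = 107.69 kPa.
Normally consolidated clay, so the full stress increment lies on the virgin compression line:
S_c = C_c·H/(1+e₀)·log₁₀(σ'_f/σ'_0) = 0.26×5.8/(1+0.87)×log₁₀(107.69/61.97)
    = 0.80642 × 0.23999 = 0.1935 m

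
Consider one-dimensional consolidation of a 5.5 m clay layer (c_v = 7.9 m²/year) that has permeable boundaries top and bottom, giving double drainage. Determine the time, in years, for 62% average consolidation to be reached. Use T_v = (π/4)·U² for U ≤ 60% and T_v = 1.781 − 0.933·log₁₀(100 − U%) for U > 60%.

Drainage path length: H_d = H/2 = 2.75 m (double drainage).
U > 60%: T_v = 1.781 − 0.933·log₁₀(100 − 62) = 0.30706.
t = T_v·H_d²/c_v = 0.30706×2.75²/7.9 = 0.2939 years.

t ≈ 0.294 years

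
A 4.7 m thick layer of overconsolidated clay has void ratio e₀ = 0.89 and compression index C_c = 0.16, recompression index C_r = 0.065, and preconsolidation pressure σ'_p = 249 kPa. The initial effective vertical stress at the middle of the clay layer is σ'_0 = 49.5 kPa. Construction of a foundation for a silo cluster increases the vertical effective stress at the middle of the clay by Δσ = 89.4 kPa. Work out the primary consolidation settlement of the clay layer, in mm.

S_c ≈ 72.4 mm

Final effective stress: σ'_f = 49.5 + 89.4 = 138.9 kPa.
σ'_f = 138.9 ≤ σ'_p = 249 kPa, so the clay remains overconsolidated and only the recompression index applies:
S_c = C_r·H/(1+e₀)·log₁₀(σ'_f/σ'_0) = 0.065×4.7/1.89×log₁₀(138.9/49.5)
    = 0.16164 × 0.4481 = 0.07243 m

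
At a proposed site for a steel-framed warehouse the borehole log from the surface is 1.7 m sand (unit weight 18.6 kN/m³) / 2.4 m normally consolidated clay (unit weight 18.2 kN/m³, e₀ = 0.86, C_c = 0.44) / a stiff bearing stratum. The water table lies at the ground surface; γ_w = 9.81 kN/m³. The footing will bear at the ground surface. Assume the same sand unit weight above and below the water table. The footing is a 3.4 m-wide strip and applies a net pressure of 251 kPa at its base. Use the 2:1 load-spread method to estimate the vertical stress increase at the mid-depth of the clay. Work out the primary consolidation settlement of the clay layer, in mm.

Mid-depth of clay below the ground surface: z = 1.7 + 2.4/2 = 2.9 m.
Total vertical stress at mid-clay: σ_v = 18.6×1.7 + 18.2×1.2 = 53.46 kPa.
Pore pressure: u = 9.81×(2.9 − 0) = 28.449 kPa.
Initial effective stress: σ'_0 = σ_v − u = 53.46 − 28.449 = 25.011 kPa.
Stress increase at mid-clay by the 2:1 spreading method:
Δσ = qB/(B+z) = 251×3.4/(3.4+2.9) = 135.46 kPa
Final effective stress: σ'_f = σ'_0 + Δσ = 25.011 + 135.46 = 160.47 kPa.
Normally consolidated clay, so the full stress increment lies on the virgin compression line:
S_c = C_c·H/(1+e₀)·log₁₀(σ'_f/σ'_0) = 0.44×2.4/(1+0.86)×log₁₀(160.47/25.011)
    = 0.56774 × 0.80726 = 0.4583 m

S_c ≈ 458 mm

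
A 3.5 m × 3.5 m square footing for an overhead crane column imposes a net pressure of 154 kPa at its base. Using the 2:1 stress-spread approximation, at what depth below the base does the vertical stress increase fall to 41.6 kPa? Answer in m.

2:1 spreading — at depth z the loaded area has grown by z in each plan dimension:
qB²/(B+z)² = Δσ_z ⇒ z = B(√(q/Δσ_z) − 1) = 3.5×(√(154/41.6) − 1) = 3.234 m

z ≈ 3.23 m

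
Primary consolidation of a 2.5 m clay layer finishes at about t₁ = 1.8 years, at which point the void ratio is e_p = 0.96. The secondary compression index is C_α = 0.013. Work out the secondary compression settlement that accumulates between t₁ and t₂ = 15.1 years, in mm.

S_s ≈ 15.3 mm

Secondary compression: S_s = C_α·H/(1+e_p)·log₁₀(t₂/t₁)
S_s = 0.013×2.5/(1+0.96)×log₁₀(15.1/1.8)
    = 0.01658 × 0.9237 = 0.01532 m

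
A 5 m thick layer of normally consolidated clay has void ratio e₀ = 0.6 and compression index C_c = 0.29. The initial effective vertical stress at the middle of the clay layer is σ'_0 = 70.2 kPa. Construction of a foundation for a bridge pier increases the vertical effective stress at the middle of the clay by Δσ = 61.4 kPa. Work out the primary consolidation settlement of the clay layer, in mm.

Final effective stress: σ'_f = σ'_0 + Δσ = 70.2 + 61.4 = 131.6 kPa.
Normally consolidated clay, so the full stress increment lies on the virgin compression line:
S_c = C_c·H/(1+e₀)·log₁₀(σ'_f/σ'_0) = 0.29×5/(1+0.6)×log₁₀(131.6/70.2)
    = 0.90625 × 0.27292 = 0.2473 m

S_c ≈ 247 mm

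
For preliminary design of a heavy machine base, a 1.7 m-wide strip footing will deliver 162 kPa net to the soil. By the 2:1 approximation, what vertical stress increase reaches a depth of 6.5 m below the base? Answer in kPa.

Δσ_z ≈ 33.6 kPa

By the 2:1 method the load spreads at 1 horizontal : 2 vertical, so at depth z the loaded area has grown by z in each plan dimension:
Δσ = qB/(B+z) = 162×1.7/(1.7+6.5) = 33.585 kPa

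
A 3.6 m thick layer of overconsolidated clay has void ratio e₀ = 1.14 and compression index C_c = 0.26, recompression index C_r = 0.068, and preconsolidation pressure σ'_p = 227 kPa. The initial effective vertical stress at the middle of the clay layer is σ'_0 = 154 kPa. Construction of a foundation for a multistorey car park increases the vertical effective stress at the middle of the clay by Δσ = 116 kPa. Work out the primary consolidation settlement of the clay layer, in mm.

Final effective stress: σ'_f = 154 + 116 = 270 kPa.
σ'_f = 270 > σ'_p = 227 kPa, so the stress path crosses the preconsolidation pressure — recompression up to σ'_p, then virgin compression beyond:
S_c = H/(1+e₀)·[C_r·log₁₀(σ'_p/σ'_0) + C_c·log₁₀(σ'_f/σ'_p)]
    = 3.6/2.14 × [0.068×log₁₀(227/154) + 0.26×log₁₀(270/227)]
    = 1.6822 × [0.011458 + 0.019588] = 0.05223 m

S_c ≈ 52.2 mm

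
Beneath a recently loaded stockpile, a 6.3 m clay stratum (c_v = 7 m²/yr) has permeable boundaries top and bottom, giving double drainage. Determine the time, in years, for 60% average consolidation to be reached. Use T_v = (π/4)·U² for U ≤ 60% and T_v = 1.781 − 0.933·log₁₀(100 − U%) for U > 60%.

t ≈ 0.401 years

Drainage path length: H_d = H/2 = 3.15 m (double drainage).
U ≤ 60%: T_v = (π/4)·U² = (π/4)×0.6² = 0.28274.
t = T_v·H_d²/c_v = 0.28274×3.15²/7 = 0.4008 years.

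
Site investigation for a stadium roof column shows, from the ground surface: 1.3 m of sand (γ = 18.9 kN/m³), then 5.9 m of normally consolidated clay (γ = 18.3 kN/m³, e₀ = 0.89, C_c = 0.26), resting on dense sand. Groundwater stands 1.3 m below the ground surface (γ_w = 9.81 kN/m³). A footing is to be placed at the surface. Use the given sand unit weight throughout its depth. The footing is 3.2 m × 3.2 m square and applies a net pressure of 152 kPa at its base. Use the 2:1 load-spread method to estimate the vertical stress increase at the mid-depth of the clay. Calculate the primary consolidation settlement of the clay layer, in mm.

S_c ≈ 158 mm

Mid-depth of clay below the ground surface: z = 1.3 + 5.9/2 = 4.25 m.
Total vertical stress at mid-clay: σ_v = 18.9×1.3 + 18.3×2.95 = 78.555 kPa.
Pore pressure: u = 9.81×(4.25 − 1.3) = 28.94 kPa.
Initial effective stress: σ'_0 = σ_v − u = 78.555 − 28.94 = 49.615 kPa.
Stress increase at mid-clay by the 2:1 spreading method:
Δσ = qBL/((B+z)(L+z)) = 152×3.2×3.2/((3.2+4.25)(3.2+4.25)) = 28.043 kPa
Final effective stress: σ'_f = σ'_0 + Δσ = 49.615 + 28.043 = 77.658 kPa.
Normally consolidated clay, so the full stress increment lies on the virgin compression line:
S_c = C_c·H/(1+e₀)·log₁₀(σ'_f/σ'_0) = 0.26×5.9/(1+0.89)×log₁₀(77.658/49.615)
    = 0.81164 × 0.19457 = 0.1579 m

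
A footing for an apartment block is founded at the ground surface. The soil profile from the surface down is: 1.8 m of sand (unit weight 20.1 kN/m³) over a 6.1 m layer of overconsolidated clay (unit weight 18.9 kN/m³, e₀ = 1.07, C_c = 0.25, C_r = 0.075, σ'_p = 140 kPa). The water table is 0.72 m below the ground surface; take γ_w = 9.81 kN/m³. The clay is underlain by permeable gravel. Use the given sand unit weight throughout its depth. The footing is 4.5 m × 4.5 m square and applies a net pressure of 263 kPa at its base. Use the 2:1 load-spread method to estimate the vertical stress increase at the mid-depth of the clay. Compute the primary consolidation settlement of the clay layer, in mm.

S_c ≈ 73.2 mm

Mid-depth of clay below the ground surface: z = 1.8 + 6.1/2 = 4.85 m.
Total vertical stress at mid-clay: σ_v = 20.1×1.8 + 18.9×3.05 = 93.825 kPa.
Pore pressure: u = 9.81×(4.85 − 0.72) = 40.515 kPa.
Initial effective stress: σ'_0 = σ_v − u = 93.825 − 40.515 = 53.31 kPa.
Stress increase at mid-clay by the 2:1 spreading method:
Δσ = qBL/((B+z)(L+z)) = 263×4.5×4.5/((4.5+4.85)(4.5+4.85)) = 60.92 kPa
Final effective stress: σ'_f = 53.31 + 60.92 = 114.23 kPa.
σ'_f = 114.23 ≤ σ'_p = 140 kPa, so the clay remains overconsolidated and only the recompression index applies:
S_c = C_r·H/(1+e₀)·log₁₀(σ'_f/σ'_0) = 0.075×6.1/2.07×log₁₀(114.23/53.31)
    = 0.22102 × 0.33097 = 0.07315 m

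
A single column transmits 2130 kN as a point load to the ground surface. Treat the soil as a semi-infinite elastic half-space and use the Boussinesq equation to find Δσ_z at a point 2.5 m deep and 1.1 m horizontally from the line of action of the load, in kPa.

Boussinesq vertical stress below a point load on an elastic half-space:
Δσ_z = 3P/(2πz²) · [1 + (r/z)²]^(−5/2)
r/z = 1.1/2.5 = 0.44; [1+(r/z)²]^(−5/2) = 0.64247.
Δσ_z = 3×2130/(2π×2.5²) × 0.64247 = 162.72 × 0.64247 = 104.5 kPa

Δσ_z ≈ 105 kPa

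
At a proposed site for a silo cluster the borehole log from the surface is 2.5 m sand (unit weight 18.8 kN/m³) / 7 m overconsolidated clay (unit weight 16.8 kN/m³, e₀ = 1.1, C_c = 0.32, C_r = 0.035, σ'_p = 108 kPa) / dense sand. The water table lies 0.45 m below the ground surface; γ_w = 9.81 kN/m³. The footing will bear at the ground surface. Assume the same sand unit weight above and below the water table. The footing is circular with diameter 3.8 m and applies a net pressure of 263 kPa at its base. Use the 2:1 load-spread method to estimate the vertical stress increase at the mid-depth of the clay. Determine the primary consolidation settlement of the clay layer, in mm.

Mid-depth of clay below the ground surface: z = 2.5 + 7/2 = 6 m.
Total vertical stress at mid-clay: σ_v = 18.8×2.5 + 16.8×3.5 = 105.8 kPa.
Pore pressure: u = 9.81×(6 − 0.45) = 54.446 kPa.
Initial effective stress: σ'_0 = σ_v − u = 105.8 − 54.446 = 51.354 kPa.
Stress increase at mid-clay by the 2:1 spreading method:
Δσ ≈ qD²/(D+z)² = 263×3.8²/(3.8+6)² = 39.543 kPa
Final effective stress: σ'_f = 51.354 + 39.543 = 90.897 kPa.
σ'_f = 90.897 ≤ σ'_p = 108 kPa, so the clay remains overconsolidated and only the recompression index applies:
S_c = C_r·H/(1+e₀)·log₁₀(σ'_f/σ'_0) = 0.035×7/2.1×log₁₀(90.897/51.354)
    = 0.11667 × 0.24798 = 0.02893 m

S_c ≈ 28.9 mm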